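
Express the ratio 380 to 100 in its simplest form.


GCD(380, 100) = 20
380/20 : 100/20
= 19:5

19:5


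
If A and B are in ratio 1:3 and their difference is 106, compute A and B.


Let A = 1k, B = 3k.
3k - 1k = 106
2k = 106 → k = 106/2 = 53
A = 1×53 = 53, B = 3×53 = 159
= A = 53, B = 159

A = 53, B = 159


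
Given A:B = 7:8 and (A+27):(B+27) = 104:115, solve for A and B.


Let A = 7k, B = 8k.
(7k + 27) / (8k + 27) = 104/115
Cross-multiply: 115(7k + 27) = 104(8k + 27)
805k + 3105 = 832k + 2808
805k - 832k = 2808 - 3105
-27k = -297
k = -297/-27 = 11
A = 7×11 = 77, B = 8×11 = 88
= A = 77, B = 88

A = 77, B = 88


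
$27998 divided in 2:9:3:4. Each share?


Total parts = 2 + 9 + 3 + 4 = 18
Part 1: 27998 × 2/18 = 3110.89
Part 2: 27998 × 9/18 = 13999.00
Part 3: 27998 × 3/18 = 4666.33
Part 4: 27998 × 4/18 = 6221.78
= Part 1: $3110.89, Part 2: $13999.00, Part 3: $4666.33, Part 4: $6221.78

Part 1: $3110.89, Part 2: $13999.00, Part 3: $4666.33, Part 4: $6221.78


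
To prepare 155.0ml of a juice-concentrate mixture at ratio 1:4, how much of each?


Total parts = 1 + 4 = 5
juice: 155.0 × 1/5 = 31.0ml
concentrate: 155.0 × 4/5 = 124.0ml
= 31.0ml and 124.0ml

31.0ml and 124.0ml


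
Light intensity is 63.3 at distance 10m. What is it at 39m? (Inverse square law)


I₁d₁² = I₂d₂²
I₂ = I₁ × (d₁/d₂)²
= 63.3 × (10/39)²
= 63.3 × 100/1521
= 6330/1521
≈ 4.1617

4.1617


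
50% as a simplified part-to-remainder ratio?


50% means 50 parts out of 100; remainder = 50
Part : remainder = 50:50
GCD = 50
= 1:1

1:1


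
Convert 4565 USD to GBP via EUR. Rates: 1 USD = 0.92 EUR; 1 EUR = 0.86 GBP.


Step 1: 4565 USD × 0.92 = 4199.80 EUR
Step 2: 4199.80 EUR × 0.86 = 3611.83 GBP
Implied rate USD→GBP = 0.92 × 0.86 = 0.7912
= 3611.83 GBP

3611.83 GBP


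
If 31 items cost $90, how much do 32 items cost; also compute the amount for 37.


Direct proportion: y/x = constant
k = 90/31 ≈ 2.9032
y at x=32: k × 32 = 90 × 32 / 31 = 2880/31 ≈ 92.90
y at x=37: k × 37 = 90 × 37 / 31 = 3330/31 ≈ 107.42
= 92.90 and 107.42

92.90 and 107.42


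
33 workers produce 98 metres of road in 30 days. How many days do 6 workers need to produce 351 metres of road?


Days ∝ work / workers, so d₂ = d₁ × (m₁/m₂) × (w₂/w₁)
Workers factor (inverse): 33/6 = 5.5000
Work factor (direct): 351/98 ≈ 3.5816
d₂ = 30 × 33/6 × 351/98 = (30 × 33 × 351) / (6 × 98) = 347490/588
≈ 590.97 days

590.97 days


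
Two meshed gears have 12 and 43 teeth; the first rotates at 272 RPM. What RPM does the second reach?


Gear ratio = 12:43 = 12:43
RPM_B = RPM_A × (teeth_A / teeth_B)
= 272 × (12/43)
= 75.9 RPM

75.9 RPM


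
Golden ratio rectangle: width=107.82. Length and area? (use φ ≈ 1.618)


φ = (1 + √5) / 2 ≈ 1.618
Length = width × φ = 107.82 × 1.618 = 174.45276
≈ 174.45
Area = width × length = 107.82 × 174.45276 = 18809.4965832 ≈ 18809.50
= Length: 174.45, Area: 18809.50

Length: 174.45, Area: 18809.50


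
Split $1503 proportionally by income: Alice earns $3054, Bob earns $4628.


Total income = 3054 + 4628 = $7682
Alice: $1503 × 3054/7682 = $597.52
Bob: $1503 × 4628/7682 = $905.48
= Alice: $597.52, Bob: $905.48

Alice: $597.52, Bob: $905.48


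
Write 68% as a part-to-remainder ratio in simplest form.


68% means 68 parts out of 100; remainder = 32
Part : remainder = 68:32
GCD = 4
= 17:8

17:8


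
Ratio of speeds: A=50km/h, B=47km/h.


Ratio = 50:47
GCD = 1
Simplified = 50:47
Time ratio (same distance) = 47:50
Speed ratio = 50:47

50:47


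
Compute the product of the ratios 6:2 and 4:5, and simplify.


Compound ratio = (6×4) : (2×5)
= 24:10
GCD = 2
= 12:5

12:5


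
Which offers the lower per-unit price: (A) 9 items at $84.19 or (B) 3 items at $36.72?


Deal A: $84.19/9 = $9.3544/unit
Deal B: $36.72/3 = $12.2400/unit
A is cheaper per unit
= Deal A

Deal A


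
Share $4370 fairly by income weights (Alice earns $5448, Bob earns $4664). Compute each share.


Total income = 5448 + 4664 = $10112
Alice: $4370 × 5448/10112 = $2354.41
Bob: $4370 × 4664/10112 = $2015.59
= Alice: $2354.41, Bob: $2015.59

Alice: $2354.41, Bob: $2015.59


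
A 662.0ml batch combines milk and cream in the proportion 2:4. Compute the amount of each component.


Total parts = 2 + 4 = 6
milk: 662.0 × 2/6 = 220.7ml
cream: 662.0 × 4/6 = 441.3ml
= 220.7ml and 441.3ml

220.7ml and 441.3ml


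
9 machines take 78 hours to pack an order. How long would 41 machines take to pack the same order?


Inverse proportion: x × y = constant
k = 9 × 78 = 702
y₂ = k / 41 = 702 / 41
= 17.12

17.12


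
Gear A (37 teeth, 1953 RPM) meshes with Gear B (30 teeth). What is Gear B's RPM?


Gear ratio = 37:30 = 37:30
RPM_B = RPM_A × (teeth_A / teeth_B)
= 1953 × (37/30)
= 2408.7 RPM

2408.7 RPM


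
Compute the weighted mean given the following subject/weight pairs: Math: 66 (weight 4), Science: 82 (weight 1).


Numerator = 66×4 + 82×1
= 264 + 82
= 346
Total weight = 5
Weighted avg = 346/5
= 69.20

69.20


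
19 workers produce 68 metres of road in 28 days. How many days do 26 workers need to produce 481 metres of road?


Days ∝ work / workers, so d₂ = d₁ × (m₁/m₂) × (w₂/w₁)
Workers factor (inverse): 19/26 ≈ 0.7308
Work factor (direct): 481/68 ≈ 7.0735
d₂ = 28 × 19/26 × 481/68 = (28 × 19 × 481) / (26 × 68) = 255892/1768
≈ 144.74 days

144.74 days


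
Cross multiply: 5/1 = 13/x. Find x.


Cross multiply: 5 × x = 1 × 13
5x = 13
x = 13 / 5
= 2.60

2.60


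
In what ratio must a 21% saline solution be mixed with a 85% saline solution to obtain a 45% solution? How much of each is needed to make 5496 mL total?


Let x parts of 21% mix with y parts of 85%.
21x + 85y = 45(x + y)
21x + 85y = 45x + 45y
x(21 - 45) = y(45 - 85)
x/y = (85 - 45)/(45 - 21) = 40/24
Simplify: 5:3
Total parts = 8; one part = 5496/8 = 687.00 mL
21% solution: 5×687.00 = 3435.00 mL
85% solution: 3×687.00 = 2061.00 mL
= ratio 5:3; 3435.00 mL and 2061.00 mL

ratio 5:3; 3435.00 mL and 2061.00 mL


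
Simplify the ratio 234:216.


GCD(234, 216) = 18
234/18 : 216/18
= 13:12

13:12


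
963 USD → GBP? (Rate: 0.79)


Amount × rate = 963 × 0.79
= 760.77 GBP

760.77 GBP


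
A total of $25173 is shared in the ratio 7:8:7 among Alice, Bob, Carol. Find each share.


Total parts = 7 + 8 + 7 = 22
Alice: 25173 × 7/22 = 8009.59
Bob: 25173 × 8/22 = 9153.82
Carol: 25173 × 7/22 = 8009.59
= Alice: $8009.59, Bob: $9153.82, Carol: $8009.59

Alice: $8009.59, Bob: $9153.82, Carol: $8009.59


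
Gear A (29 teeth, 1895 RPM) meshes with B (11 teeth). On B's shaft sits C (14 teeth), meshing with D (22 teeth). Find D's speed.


Stage 1: RPM_B = RPM_A × t_A/t_B = 1895 × 29/11 = 54955/11 ≈ 4995.91
B and C share a shaft → RPM_C = RPM_B
Stage 2: RPM_D = RPM_C × t_C/t_D = RPM_A × (t_A×t_C)/(t_B×t_D)
Overall ratio = (29×14)/(11×22) = 406/242
RPM_D = 1895 × 406/242 = 769370/242
≈ 3179.21 RPM

3179.21 RPM


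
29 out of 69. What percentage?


Percentage = (part / whole) × 100
= (29 / 69) × 100
≈ 42.03%

42.03%


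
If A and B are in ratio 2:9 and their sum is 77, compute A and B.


Let A = 2k, B = 9k.
2k + 9k = 77
11k = 77 → k = 77/11 = 7
A = 2×7 = 14, B = 9×7 = 63
= A = 14, B = 63

A = 14, B = 63


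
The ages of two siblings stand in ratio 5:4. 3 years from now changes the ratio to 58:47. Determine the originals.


Let A = 5k, B = 4k.
(5k + 3) / (4k + 3) = 58/47
Cross-multiply: 47(5k + 3) = 58(4k + 3)
235k + 141 = 232k + 174
235k - 232k = 174 - 141
3k = 33
k = 33/3 = 11
A = 5×11 = 55, B = 4×11 = 44
= A = 55, B = 44

A = 55, B = 44


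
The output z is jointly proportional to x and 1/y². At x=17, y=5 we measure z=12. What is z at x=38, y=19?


z = k·x/y²
Solve for k using the known point: k = z·y²/x = 12×25/17 = 300/17 ≈ 17.6471
Now evaluate at x=38, y=19:
z = k × 38 / 361 = (300 × 38) / (17 × 361) = 11400/6137
≈ 1.8576

1.8576


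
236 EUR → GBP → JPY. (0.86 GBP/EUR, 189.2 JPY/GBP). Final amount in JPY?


Step 1: 236 EUR × 0.86 = 202.96 GBP
Step 2: 202.96 GBP × 189.2 = 38400.03 JPY
Implied rate EUR→JPY = 0.86 × 189.2 = 162.7120
= 38400.03 JPY

38400.03 JPY


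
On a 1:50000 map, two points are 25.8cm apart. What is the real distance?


Real distance = map distance × scale
= 25.8cm × 50000
= 1290000 cm = 12900.0 m
= 12.900 km

12.900 km


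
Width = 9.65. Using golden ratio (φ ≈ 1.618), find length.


φ = (1 + √5) / 2 ≈ 1.618
Length = width × φ = 9.65 × 1.618 = 15.6137
≈ 15.61

15.61


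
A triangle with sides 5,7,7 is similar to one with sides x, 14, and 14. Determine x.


Scale factor = 14/7 = 2
Missing side = 5 × 2
= 10.0

10.0


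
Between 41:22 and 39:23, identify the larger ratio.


41/22 = 1.8636
39/23 = 1.6957
1.8636 > 1.6957, so 41:22 is greater
= 41:22

41:22


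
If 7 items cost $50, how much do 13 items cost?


Direct proportion: y/x = constant
k = 50/7 ≈ 7.1429
y₂ = k × 13 = 50 × 13 / 7 = 650/7
≈ 92.86

92.86


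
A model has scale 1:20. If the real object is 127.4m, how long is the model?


Model size = real / scale
= 127.4 / 20
= 6.3700 m

6.3700 m


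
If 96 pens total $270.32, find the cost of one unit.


Unit rate = total / quantity
= 270.32 / 96
= $2.82 per unit

$2.82 per unit


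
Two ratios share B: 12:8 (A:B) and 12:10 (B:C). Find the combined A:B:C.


Match B: multiply A:B by 12 → 144:96
Multiply B:C by 8 → 96:80
Combined: 144:96:80
GCD = 16
= 9:6:5

9:6:5


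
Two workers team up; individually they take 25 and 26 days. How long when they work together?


Rate of A = 1/25 per day
Rate of B = 1/26 per day
Combined rate = 1/25 + 1/26 = 51/650 ≈ 0.0785 per day
Days = 1 / combined rate = 650/51
≈ 12.75 days

12.75 days


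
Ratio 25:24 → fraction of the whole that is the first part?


Total parts = 25 + 24 = 49
First part: 25/49 = 25/49
= 25/49

25/49


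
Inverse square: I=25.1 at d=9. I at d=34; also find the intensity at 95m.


I₁d₁² = I₂d₂²
I at 34m = 25.1 × (9/34)² = 25.1 × 81/1156 = 2033.1/1156 ≈ 1.7587
I at 95m = 25.1 × (9/95)² = 25.1 × 81/9025 = 2033.1/9025 ≈ 0.2253
= 1.7587 and 0.2253

1.7587 and 0.2253


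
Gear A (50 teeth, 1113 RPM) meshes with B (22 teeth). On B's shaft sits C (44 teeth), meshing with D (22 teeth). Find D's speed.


Stage 1: RPM_B = RPM_A × t_A/t_B = 1113 × 50/22 = 55650/22 ≈ 2529.55
B and C share a shaft → RPM_C = RPM_B
Stage 2: RPM_D = RPM_C × t_C/t_D = RPM_A × (t_A×t_C)/(t_B×t_D)
Overall ratio = (50×44)/(22×22) = 2200/484
RPM_D = 1113 × 2200/484 = 2448600/484
≈ 5059.09 RPM

5059.09 RPM


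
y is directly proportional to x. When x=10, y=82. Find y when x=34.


Direct proportion: y/x = constant
k = 82/10 = 8.2000
y₂ = k × 34 = 82 × 34 / 10 = 2788/10
= 278.80

278.80


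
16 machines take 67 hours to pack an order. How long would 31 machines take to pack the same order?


Inverse proportion: x × y = constant
k = 16 × 67 = 1072
y₂ = k / 31 = 1072 / 31
= 34.58

34.58


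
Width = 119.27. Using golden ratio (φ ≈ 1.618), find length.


φ = (1 + √5) / 2 ≈ 1.618
Length = width × φ = 119.27 × 1.618 = 192.97886
≈ 192.98

192.98


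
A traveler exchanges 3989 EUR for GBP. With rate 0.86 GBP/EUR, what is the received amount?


Amount × rate = 3989 × 0.86
= 3430.54 GBP

3430.54 GBP


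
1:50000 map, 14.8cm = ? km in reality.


Real distance = map distance × scale
= 14.8cm × 50000
= 740000 cm = 7400.0 m
= 7.400 km

7.400 km


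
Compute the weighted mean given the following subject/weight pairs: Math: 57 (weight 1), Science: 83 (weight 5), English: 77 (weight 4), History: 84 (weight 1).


Numerator = 57×1 + 83×5 + 77×4 + 84×1
= 57 + 415 + 308 + 84
= 864
Total weight = 11
Weighted avg = 864/11
= 78.55

78.55


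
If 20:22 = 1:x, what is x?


Cross multiply: 20 × x = 22 × 1
20x = 22
x = 22 / 20
= 1.10

1.10


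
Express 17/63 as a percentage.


Percentage = (part / whole) × 100
= (17 / 63) × 100
≈ 26.98%

26.98%


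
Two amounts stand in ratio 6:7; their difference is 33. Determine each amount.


Let A = 6k, B = 7k.
7k - 6k = 33
1k = 33 → k = 33/1 = 33
A = 6×33 = 198, B = 7×33 = 231
= A = 198, B = 231

A = 198, B = 231


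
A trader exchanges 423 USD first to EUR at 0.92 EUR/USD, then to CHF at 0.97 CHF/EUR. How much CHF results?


Step 1: 423 USD × 0.92 = 389.16 EUR
Step 2: 389.16 EUR × 0.97 = 377.49 CHF
Implied rate USD→CHF = 0.92 × 0.97 = 0.8924
= 377.49 CHF

377.49 CHF


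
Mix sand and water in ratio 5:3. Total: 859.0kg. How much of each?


Total parts = 5 + 3 = 8
sand: 859.0 × 5/8 = 536.9kg
water: 859.0 × 3/8 = 322.1kg
= 536.9kg and 322.1kg

536.9kg and 322.1kg


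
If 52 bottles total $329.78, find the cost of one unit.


Unit rate = total / quantity
= 329.78 / 52
= $6.34 per unit

$6.34 per unit


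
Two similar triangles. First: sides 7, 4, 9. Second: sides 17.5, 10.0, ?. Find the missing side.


Scale factor = 17.5/7 = 2.5
Missing side = 9 × 2.5
= 22.5

22.5


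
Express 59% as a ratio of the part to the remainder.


59% means 59 parts out of 100; remainder = 41
Part : remainder = 59:41
GCD = 1
= 59:41

59:41


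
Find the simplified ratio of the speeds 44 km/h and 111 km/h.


Ratio = 44:111
GCD = 1
Simplified = 44:111
Time ratio (same distance) = 111:44
Speed ratio = 44:111

44:111


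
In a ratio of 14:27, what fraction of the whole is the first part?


Total parts = 14 + 27 = 41
First part: 14/41 = 14/41
= 14/41

14/41


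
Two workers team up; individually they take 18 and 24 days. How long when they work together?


Rate of A = 1/18 per day
Rate of B = 1/24 per day
Combined rate = 1/18 + 1/24 = 42/432 ≈ 0.0972 per day
Days = 1 / combined rate = 432/42
≈ 10.29 days

10.29 days


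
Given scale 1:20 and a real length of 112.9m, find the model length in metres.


Model size = real / scale
= 112.9 / 20
= 5.6450 m

5.6450 m


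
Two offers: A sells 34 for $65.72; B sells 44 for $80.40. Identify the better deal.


Deal A: $65.72/34 = $1.9329/unit
Deal B: $80.40/44 = $1.8273/unit
B is cheaper per unit
= Deal B

Deal B


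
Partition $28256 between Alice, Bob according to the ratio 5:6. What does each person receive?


Total parts = 5 + 6 = 11
Alice: 28256 × 5/11 = 12843.64
Bob: 28256 × 6/11 = 15412.36
= Alice: $12843.64, Bob: $15412.36

Alice: $12843.64, Bob: $15412.36


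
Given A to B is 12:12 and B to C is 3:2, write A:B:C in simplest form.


Match B: multiply A:B by 3 → 36:36
Multiply B:C by 12 → 36:24
Combined: 36:36:24
GCD = 12
= 3:3:2

3:3:2


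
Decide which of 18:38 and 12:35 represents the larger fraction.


18/38 = 0.4737
12/35 = 0.3429
0.4737 > 0.3429, so 18:38 is greater
= 18:38

18:38


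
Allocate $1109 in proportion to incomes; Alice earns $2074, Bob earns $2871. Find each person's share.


Total income = 2074 + 2871 = $4945
Alice: $1109 × 2074/4945 = $465.13
Bob: $1109 × 2871/4945 = $643.87
= Alice: $465.13, Bob: $643.87

Alice: $465.13, Bob: $643.87


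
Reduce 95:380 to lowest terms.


GCD(95, 380) = 95
95/95 : 380/95
= 1:4

1:4


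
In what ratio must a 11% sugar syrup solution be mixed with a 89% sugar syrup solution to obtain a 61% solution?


Let x parts of 11% mix with y parts of 89%.
11x + 89y = 61(x + y)
11x + 89y = 61x + 61y
x(11 - 61) = y(61 - 89)
x/y = (89 - 61)/(61 - 11) = 28/50
Simplify: 14:25
= 14:25

14:25


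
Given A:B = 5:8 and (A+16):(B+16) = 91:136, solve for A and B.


Let A = 5k, B = 8k.
(5k + 16) / (8k + 16) = 91/136
Cross-multiply: 136(5k + 16) = 91(8k + 16)
680k + 2176 = 728k + 1456
680k - 728k = 1456 - 2176
-48k = -720
k = -720/-48 = 15
A = 5×15 = 75, B = 8×15 = 120
= A = 75, B = 120

A = 75, B = 120


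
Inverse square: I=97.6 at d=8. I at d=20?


I₁d₁² = I₂d₂²
I₂ = I₁ × (d₁/d₂)²
= 97.6 × (8/20)²
= 97.6 × 64/400
= 6246.4/400
= 15.6160

15.6160


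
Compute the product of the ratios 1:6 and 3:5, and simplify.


Compound ratio = (1×3) : (6×5)
= 3:30
GCD = 3
= 1:10

1:10


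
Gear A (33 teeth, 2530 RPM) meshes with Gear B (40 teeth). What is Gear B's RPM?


Gear ratio = 33:40 = 33:40
RPM_B = RPM_A × (teeth_A / teeth_B)
= 2530 × (33/40)
= 2087.3 RPM

2087.3 RPM


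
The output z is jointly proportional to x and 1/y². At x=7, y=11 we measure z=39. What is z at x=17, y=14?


z = k·x/y²
Solve for k using the known point: k = z·y²/x = 39×121/7 = 4719/7 ≈ 674.1429
Now evaluate at x=17, y=14:
z = k × 17 / 196 = (4719 × 17) / (7 × 196) = 80223/1372
≈ 58.4716

58.4716


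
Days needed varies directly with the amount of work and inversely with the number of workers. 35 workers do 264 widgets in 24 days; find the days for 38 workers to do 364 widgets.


Days ∝ work / workers, so d₂ = d₁ × (m₁/m₂) × (w₂/w₁)
Workers factor (inverse): 35/38 ≈ 0.9211
Work factor (direct): 364/264 ≈ 1.3788
d₂ = 24 × 35/38 × 364/264 = (24 × 35 × 364) / (38 × 264) = 305760/10032
≈ 30.48 days

30.48 days


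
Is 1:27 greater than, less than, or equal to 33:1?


1/27 = 0.0370
33/1 = 33.0000
0.0370 < 33.0000, so 1:27 is less
= less than

less than


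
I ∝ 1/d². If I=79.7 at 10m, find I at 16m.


I₁d₁² = I₂d₂²
I₂ = I₁ × (d₁/d₂)²
= 79.7 × (10/16)²
= 79.7 × 100/256
= 7970/256
≈ 31.1328

31.1328


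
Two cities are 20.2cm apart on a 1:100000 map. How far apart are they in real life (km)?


Real distance = map distance × scale
= 20.2cm × 100000
= 2020000 cm = 20200.0 m
= 20.200 km

20.200 km


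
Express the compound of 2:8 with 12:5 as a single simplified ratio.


Compound ratio = (2×12) : (8×5)
= 24:40
GCD = 8
= 3:5

3:5


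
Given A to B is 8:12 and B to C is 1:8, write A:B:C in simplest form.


Match B: multiply A:B by 1 → 8:12
Multiply B:C by 12 → 12:96
Combined: 8:12:96
GCD = 4
= 2:3:24

2:3:24


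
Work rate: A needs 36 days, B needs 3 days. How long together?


Rate of A = 1/36 per day
Rate of B = 1/3 per day
Combined rate = 1/36 + 1/3 = 39/108 ≈ 0.3611 per day
Days = 1 / combined rate = 108/39
≈ 2.77 days

2.77 days


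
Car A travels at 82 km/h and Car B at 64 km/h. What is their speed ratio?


Ratio = 82:64
GCD = 2
Simplified = 41:32
Time ratio (same distance) = 32:41
Speed ratio = 41:32

41:32


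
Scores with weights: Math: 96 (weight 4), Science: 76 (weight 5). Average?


Numerator = 96×4 + 76×5
= 384 + 380
= 764
Total weight = 9
Weighted avg = 764/9
= 84.89

84.89


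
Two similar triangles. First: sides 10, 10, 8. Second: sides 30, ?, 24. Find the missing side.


Scale factor = 30/10 = 3
Missing side = 10 × 3
= 30.0

30.0


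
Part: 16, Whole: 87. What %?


Percentage = (part / whole) × 100
= (16 / 87) × 100
≈ 18.39%

18.39%


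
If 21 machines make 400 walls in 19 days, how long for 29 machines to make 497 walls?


Days ∝ work / workers, so d₂ = d₁ × (m₁/m₂) × (w₂/w₁)
Workers factor (inverse): 21/29 ≈ 0.7241
Work factor (direct): 497/400 = 1.2425
d₂ = 19 × 21/29 × 497/400 = (19 × 21 × 497) / (29 × 400) = 198303/11600
≈ 17.10 days

17.10 days


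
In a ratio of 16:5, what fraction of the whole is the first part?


Total parts = 16 + 5 = 21
First part: 16/21 = 16/21
= 16/21

16/21


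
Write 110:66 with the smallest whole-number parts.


GCD(110, 66) = 22
110/22 : 66/22
= 5:3

5:3


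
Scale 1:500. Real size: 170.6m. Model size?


Model size = real / scale
= 170.6 / 500
= 0.3412 m

0.3412 m


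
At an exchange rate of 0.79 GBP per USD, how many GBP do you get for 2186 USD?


Amount × rate = 2186 × 0.79
= 1726.94 GBP

1726.94 GBP


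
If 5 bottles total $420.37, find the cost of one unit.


Unit rate = total / quantity
= 420.37 / 5
= $84.07 per unit

$84.07 per unit


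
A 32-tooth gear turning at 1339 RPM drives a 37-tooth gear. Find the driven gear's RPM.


Gear ratio = 32:37 = 32:37
RPM_B = RPM_A × (teeth_A / teeth_B)
= 1339 × (32/37)
= 1158.1 RPM

1158.1 RPM


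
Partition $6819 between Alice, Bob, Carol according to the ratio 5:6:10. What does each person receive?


Total parts = 5 + 6 + 10 = 21
Alice: 6819 × 5/21 = 1623.57
Bob: 6819 × 6/21 = 1948.29
Carol: 6819 × 10/21 = 3247.14
= Alice: $1623.57, Bob: $1948.29, Carol: $3247.14

Alice: $1623.57, Bob: $1948.29, Carol: $3247.14


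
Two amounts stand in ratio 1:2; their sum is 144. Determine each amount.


Let A = 1k, B = 2k.
1k + 2k = 144
3k = 144 → k = 144/3 = 48
A = 1×48 = 48, B = 2×48 = 96
= A = 48, B = 96

A = 48, B = 96


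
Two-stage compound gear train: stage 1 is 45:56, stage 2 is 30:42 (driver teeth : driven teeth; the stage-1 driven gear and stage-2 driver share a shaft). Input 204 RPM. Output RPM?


Stage 1: RPM_B = RPM_A × t_A/t_B = 204 × 45/56 = 9180/56 ≈ 163.93
B and C share a shaft → RPM_C = RPM_B
Stage 2: RPM_D = RPM_C × t_C/t_D = RPM_A × (t_A×t_C)/(t_B×t_D)
Overall ratio = (45×30)/(56×42) = 1350/2352
RPM_D = 204 × 1350/2352 = 275400/2352
≈ 117.09 RPM

117.09 RPM


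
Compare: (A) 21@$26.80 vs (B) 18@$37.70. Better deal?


Deal A: $26.80/21 = $1.2762/unit
Deal B: $37.70/18 = $2.0944/unit
A is cheaper per unit
= Deal A

Deal A


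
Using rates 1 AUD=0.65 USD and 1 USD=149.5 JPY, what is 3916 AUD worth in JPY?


Step 1: 3916 AUD × 0.65 = 2545.40 USD
Step 2: 2545.40 USD × 149.5 = 380537.30 JPY
Implied rate AUD→JPY = 0.65 × 149.5 = 97.1750
= 380537.30 JPY

380537.30 JPY


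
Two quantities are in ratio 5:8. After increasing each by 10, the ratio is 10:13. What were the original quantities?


Let A = 5k, B = 8k.
(5k + 10) / (8k + 10) = 10/13
Cross-multiply: 13(5k + 10) = 10(8k + 10)
65k + 130 = 80k + 100
65k - 80k = 100 - 130
-15k = -30
k = -30/-15 = 2
A = 5×2 = 10, B = 8×2 = 16
= A = 10, B = 16

A = 10, B = 16


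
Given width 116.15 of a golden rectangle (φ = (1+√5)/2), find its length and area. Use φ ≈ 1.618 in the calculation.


φ = (1 + √5) / 2 ≈ 1.618
Length = width × φ = 116.15 × 1.618 = 187.9307
≈ 187.93
Area = width × length = 116.15 × 187.9307 = 21828.150805 ≈ 21828.15
= Length: 187.93, Area: 21828.15

Length: 187.93, Area: 21828.15


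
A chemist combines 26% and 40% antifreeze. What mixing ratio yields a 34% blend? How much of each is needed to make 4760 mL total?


Let x parts of 26% mix with y parts of 40%.
26x + 40y = 34(x + y)
26x + 40y = 34x + 34y
x(26 - 34) = y(34 - 40)
x/y = (40 - 34)/(34 - 26) = 6/8
Simplify: 3:4
Total parts = 7; one part = 4760/7 = 680.00 mL
26% solution: 3×680.00 = 2040.00 mL
40% solution: 4×680.00 = 2720.00 mL
= ratio 3:4; 2040.00 mL and 2720.00 mL

ratio 3:4; 2040.00 mL and 2720.00 mL


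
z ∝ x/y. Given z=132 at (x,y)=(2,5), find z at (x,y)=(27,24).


z = k·x/y
Solve for k using the known point: k = z·y/x = 132×5/2 = 660/2 = 330.0000
Now evaluate at x=27, y=24:
z = k × 27 / 24 = (660 × 27) / (2 × 24) = 17820/48
= 371.2500

371.2500


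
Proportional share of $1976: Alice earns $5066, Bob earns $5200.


Total income = 5066 + 5200 = $10266
Alice: $1976 × 5066/10266 = $975.10
Bob: $1976 × 5200/10266 = $1000.90
= Alice: $975.10, Bob: $1000.90

Alice: $975.10, Bob: $1000.90


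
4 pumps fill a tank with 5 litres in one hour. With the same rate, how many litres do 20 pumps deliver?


Direct proportion: y/x = constant
k = 5/4 = 1.2500
y₂ = k × 20 = 5 × 20 / 4 = 100/4
= 25.00

25.00


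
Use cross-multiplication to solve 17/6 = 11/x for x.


Cross multiply: 17 × x = 6 × 11
17x = 66
x = 66 / 17
= 3.88

3.88


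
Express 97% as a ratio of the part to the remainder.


97% means 97 parts out of 100; remainder = 3
Part : remainder = 97:3
GCD = 1
= 97:3

97:3


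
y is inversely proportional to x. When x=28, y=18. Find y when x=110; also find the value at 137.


Inverse proportion: x × y = constant
k = 28 × 18 = 504
At x=110: k/110 = 4.58
At x=137: k/137 = 3.68
= 4.58 and 3.68

4.58 and 3.68


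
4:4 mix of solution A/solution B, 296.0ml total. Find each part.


Total parts = 4 + 4 = 8
solution A: 296.0 × 4/8 = 148.0ml
solution B: 296.0 × 4/8 = 148.0ml
= 148.0ml and 148.0ml

148.0ml and 148.0ml


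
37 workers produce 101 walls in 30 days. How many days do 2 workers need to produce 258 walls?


Days ∝ work / workers, so d₂ = d₁ × (m₁/m₂) × (w₂/w₁)
Workers factor (inverse): 37/2 = 18.5000
Work factor (direct): 258/101 ≈ 2.5545
d₂ = 30 × 37/2 × 258/101 = (30 × 37 × 258) / (2 × 101) = 286380/202
≈ 1417.72 days

1417.72 days


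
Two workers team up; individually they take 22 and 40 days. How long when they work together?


Rate of A = 1/22 per day
Rate of B = 1/40 per day
Combined rate = 1/22 + 1/40 = 62/880 ≈ 0.0705 per day
Days = 1 / combined rate = 880/62
≈ 14.19 days

14.19 days


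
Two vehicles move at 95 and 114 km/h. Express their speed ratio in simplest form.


Ratio = 95:114
GCD = 19
Simplified = 5:6
Time ratio (same distance) = 6:5
Speed ratio = 5:6

5:6


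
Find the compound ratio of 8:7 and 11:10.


Compound ratio = (8×11) : (7×10)
= 88:70
GCD = 2
= 44:35

44:35


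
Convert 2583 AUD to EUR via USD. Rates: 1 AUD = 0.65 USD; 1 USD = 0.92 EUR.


Step 1: 2583 AUD × 0.65 = 1678.95 USD
Step 2: 1678.95 USD × 0.92 = 1544.63 EUR
Implied rate AUD→EUR = 0.65 × 0.92 = 0.5980
= 1544.63 EUR

1544.63 EUR


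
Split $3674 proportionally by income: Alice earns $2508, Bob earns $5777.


Total income = 2508 + 5777 = $8285
Alice: $3674 × 2508/8285 = $1112.18
Bob: $3674 × 5777/8285 = $2561.82
= Alice: $1112.18, Bob: $2561.82

Alice: $1112.18, Bob: $2561.82


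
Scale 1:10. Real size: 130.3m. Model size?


Model size = real / scale
= 130.3 / 10
= 13.0300 m

13.0300 m


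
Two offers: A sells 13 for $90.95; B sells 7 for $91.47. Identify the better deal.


Deal A: $90.95/13 = $6.9962/unit
Deal B: $91.47/7 = $13.0671/unit
A is cheaper per unit
= Deal A

Deal A


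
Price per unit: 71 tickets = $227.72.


Unit rate = total / quantity
= 227.72 / 71
= $3.21 per unit

$3.21 per unit


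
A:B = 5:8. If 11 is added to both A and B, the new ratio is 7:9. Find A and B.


Let A = 5k, B = 8k.
(5k + 11) / (8k + 11) = 7/9
Cross-multiply: 9(5k + 11) = 7(8k + 11)
45k + 99 = 56k + 77
45k - 56k = 77 - 99
-11k = -22
k = -22/-11 = 2
A = 5×2 = 10, B = 8×2 = 16
= A = 10, B = 16

A = 10, B = 16


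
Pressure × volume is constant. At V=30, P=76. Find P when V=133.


Inverse proportion: x × y = constant
k = 30 × 76 = 2280
y₂ = k / 133 = 2280 / 133
= 17.14

17.14


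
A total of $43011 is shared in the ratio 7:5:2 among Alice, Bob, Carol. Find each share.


Total parts = 7 + 5 + 2 = 14
Alice: 43011 × 7/14 = 21505.50
Bob: 43011 × 5/14 = 15361.07
Carol: 43011 × 2/14 = 6144.43
= Alice: $21505.50, Bob: $15361.07, Carol: $6144.43

Alice: $21505.50, Bob: $15361.07, Carol: $6144.43


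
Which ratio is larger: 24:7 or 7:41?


24/7 = 3.4286
7/41 = 0.1707
3.4286 > 0.1707, so 24:7 is greater
= 24:7

24:7


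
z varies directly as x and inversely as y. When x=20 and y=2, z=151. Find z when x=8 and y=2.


z = k·x/y
Solve for k using the known point: k = z·y/x = 151×2/20 = 302/20 = 15.1000
Now evaluate at x=8, y=2:
z = k × 8 / 2 = (302 × 8) / (20 × 2) = 2416/40
= 60.4000

60.4000


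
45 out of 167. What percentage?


Percentage = (part / whole) × 100
= (45 / 167) × 100
≈ 26.95%

26.95%


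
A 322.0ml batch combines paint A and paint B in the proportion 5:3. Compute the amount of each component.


Total parts = 5 + 3 = 8
paint A: 322.0 × 5/8 = 201.3ml
paint B: 322.0 × 3/8 = 120.8ml
= 201.3ml and 120.8ml

201.3ml and 120.8ml


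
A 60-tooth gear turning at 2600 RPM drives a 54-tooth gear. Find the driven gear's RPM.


Gear ratio = 60:54 = 10:9
RPM_B = RPM_A × (teeth_A / teeth_B)
= 2600 × (60/54)
= 2888.9 RPM

2888.9 RPM


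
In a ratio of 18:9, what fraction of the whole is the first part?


Total parts = 18 + 9 = 27
First part: 18/27 = 2/3
= 2/3

2/3


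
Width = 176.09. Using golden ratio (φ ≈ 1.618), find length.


φ = (1 + √5) / 2 ≈ 1.618
Length = width × φ = 176.09 × 1.618 = 284.91362
≈ 284.91

284.91


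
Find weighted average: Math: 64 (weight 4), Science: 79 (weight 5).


Numerator = 64×4 + 79×5
= 256 + 395
= 651
Total weight = 9
Weighted avg = 651/9
= 72.33

72.33


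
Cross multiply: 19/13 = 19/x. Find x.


Cross multiply: 19 × x = 13 × 19
19x = 247
x = 247 / 19
= 13.00

13.00


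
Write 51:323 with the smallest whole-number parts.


GCD(51, 323) = 17
51/17 : 323/17
= 3:19

3:19


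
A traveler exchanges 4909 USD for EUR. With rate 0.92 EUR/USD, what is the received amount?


Amount × rate = 4909 × 0.92
= 4516.28 EUR

4516.28 EUR


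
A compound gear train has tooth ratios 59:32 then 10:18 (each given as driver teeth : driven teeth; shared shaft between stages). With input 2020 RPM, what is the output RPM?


Stage 1: RPM_B = RPM_A × t_A/t_B = 2020 × 59/32 = 119180/32 ≈ 3724.38
B and C share a shaft → RPM_C = RPM_B
Stage 2: RPM_D = RPM_C × t_C/t_D = RPM_A × (t_A×t_C)/(t_B×t_D)
Overall ratio = (59×10)/(32×18) = 590/576
RPM_D = 2020 × 590/576 = 1191800/576
≈ 2069.10 RPM

2069.10 RPM


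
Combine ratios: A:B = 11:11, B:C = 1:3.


Match B: multiply A:B by 1 → 11:11
Multiply B:C by 11 → 11:33
Combined: 11:11:33
GCD = 11
= 1:1:3

1:1:3


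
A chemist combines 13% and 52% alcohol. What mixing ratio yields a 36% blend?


Let x parts of 13% mix with y parts of 52%.
13x + 52y = 36(x + y)
13x + 52y = 36x + 36y
x(13 - 36) = y(36 - 52)
x/y = (52 - 36)/(36 - 13) = 16/23
Simplify: 16:23
= 16:23

16:23


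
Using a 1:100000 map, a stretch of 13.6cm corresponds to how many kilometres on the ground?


Real distance = map distance × scale
= 13.6cm × 100000
= 1360000 cm = 13600.0 m
= 13.600 km

13.600 km


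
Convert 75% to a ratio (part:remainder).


75% means 75 parts out of 100; remainder = 25
Part : remainder = 75:25
GCD = 25
= 3:1

3:1


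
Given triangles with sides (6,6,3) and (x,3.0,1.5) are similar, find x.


Scale factor = 3.0/6 = 0.5
Missing side = 6 × 0.5
= 3.0

3.0


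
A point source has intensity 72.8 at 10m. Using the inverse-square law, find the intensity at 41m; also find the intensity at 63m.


I₁d₁² = I₂d₂²
I at 41m = 72.8 × (10/41)² = 72.8 × 100/1681 = 7280/1681 ≈ 4.3308
I at 63m = 72.8 × (10/63)² = 72.8 × 100/3969 = 7280/3969 ≈ 1.8342
= 4.3308 and 1.8342

4.3308 and 1.8342


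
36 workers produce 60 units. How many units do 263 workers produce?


Direct proportion: y/x = constant
k = 60/36 ≈ 1.6667
y₂ = k × 263 = 60 × 263 / 36 = 15780/36
≈ 438.33

438.33


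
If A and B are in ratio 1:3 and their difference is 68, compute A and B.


Let A = 1k, B = 3k.
3k - 1k = 68
2k = 68 → k = 68/2 = 34
A = 1×34 = 34, B = 3×34 = 102
= A = 34, B = 102

A = 34, B = 102


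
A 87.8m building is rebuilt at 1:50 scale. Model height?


Model size = real / scale
= 87.8 / 50
= 1.7560 m

1.7560 m


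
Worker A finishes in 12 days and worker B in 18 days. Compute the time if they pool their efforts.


Rate of A = 1/12 per day
Rate of B = 1/18 per day
Combined rate = 1/12 + 1/18 = 30/216 ≈ 0.1389 per day
Days = 1 / combined rate = 216/30
= 7.20 days

7.20 days


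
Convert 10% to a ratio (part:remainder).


10% means 10 parts out of 100; remainder = 90
Part : remainder = 10:90
GCD = 10
= 1:9

1:9


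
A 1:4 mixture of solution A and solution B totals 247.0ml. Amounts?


Total parts = 1 + 4 = 5
solution A: 247.0 × 1/5 = 49.4ml
solution B: 247.0 × 4/5 = 197.6ml
= 49.4ml and 197.6ml

49.4ml and 197.6ml


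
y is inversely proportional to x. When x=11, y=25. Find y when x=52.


Inverse proportion: x × y = constant
k = 11 × 25 = 275
y₂ = k / 52 = 275 / 52
= 5.29

5.29


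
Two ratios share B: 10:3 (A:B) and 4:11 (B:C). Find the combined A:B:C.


Match B: multiply A:B by 4 → 40:12
Multiply B:C by 3 → 12:33
Combined: 40:12:33
GCD = 1
= 40:12:33

40:12:33


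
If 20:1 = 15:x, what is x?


Cross multiply: 20 × x = 1 × 15
20x = 15
x = 15 / 20
= 0.75

0.75


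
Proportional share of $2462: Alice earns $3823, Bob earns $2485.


Total income = 3823 + 2485 = $6308
Alice: $2462 × 3823/6308 = $1492.11
Bob: $2462 × 2485/6308 = $969.89
= Alice: $1492.11, Bob: $969.89

Alice: $1492.11, Bob: $969.89


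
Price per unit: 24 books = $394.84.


Unit rate = total / quantity
= 394.84 / 24
= $16.45 per unit

$16.45 per unit


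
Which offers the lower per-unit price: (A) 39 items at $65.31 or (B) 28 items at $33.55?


Deal A: $65.31/39 = $1.6746/unit
Deal B: $33.55/28 = $1.1982/unit
B is cheaper per unit
= Deal B

Deal B


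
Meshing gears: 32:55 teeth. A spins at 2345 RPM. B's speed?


Gear ratio = 32:55 = 32:55
RPM_B = RPM_A × (teeth_A / teeth_B)
= 2345 × (32/55)
= 1364.4 RPM

1364.4 RPM


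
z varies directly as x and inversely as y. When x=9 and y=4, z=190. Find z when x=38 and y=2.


z = k·x/y
Solve for k using the known point: k = z·y/x = 190×4/9 = 760/9 ≈ 84.4444
Now evaluate at x=38, y=2:
z = k × 38 / 2 = (760 × 38) / (9 × 2) = 28880/18
≈ 1604.4444

1604.4444


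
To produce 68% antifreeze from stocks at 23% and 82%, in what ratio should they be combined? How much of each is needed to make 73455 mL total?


Let x parts of 23% mix with y parts of 82%.
23x + 82y = 68(x + y)
23x + 82y = 68x + 68y
x(23 - 68) = y(68 - 82)
x/y = (82 - 68)/(68 - 23) = 14/45
Simplify: 14:45
Total parts = 59; one part = 73455/59 = 1245.00 mL
23% solution: 14×1245.00 = 17430.00 mL
82% solution: 45×1245.00 = 56025.00 mL
= ratio 14:45; 17430.00 mL and 56025.00 mL

ratio 14:45; 17430.00 mL and 56025.00 mL


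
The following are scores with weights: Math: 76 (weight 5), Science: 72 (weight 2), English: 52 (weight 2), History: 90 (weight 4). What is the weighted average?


Numerator = 76×5 + 72×2 + 52×2 + 90×4
= 380 + 144 + 104 + 360
= 988
Total weight = 13
Weighted avg = 988/13
= 76.00

76.00


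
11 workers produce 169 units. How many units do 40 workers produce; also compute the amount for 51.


Direct proportion: y/x = constant
k = 169/11 ≈ 15.3636
y at x=40: k × 40 = 169 × 40 / 11 = 6760/11 ≈ 614.55
y at x=51: k × 51 = 169 × 51 / 11 = 8619/11 ≈ 783.55
= 614.55 and 783.55

614.55 and 783.55


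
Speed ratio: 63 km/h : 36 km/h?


Ratio = 63:36
GCD = 9
Simplified = 7:4
Time ratio (same distance) = 4:7
Speed ratio = 7:4

7:4


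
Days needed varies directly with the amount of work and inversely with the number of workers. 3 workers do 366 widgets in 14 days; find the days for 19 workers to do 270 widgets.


Days ∝ work / workers, so d₂ = d₁ × (m₁/m₂) × (w₂/w₁)
Workers factor (inverse): 3/19 ≈ 0.1579
Work factor (direct): 270/366 ≈ 0.7377
d₂ = 14 × 3/19 × 270/366 = (14 × 3 × 270) / (19 × 366) = 11340/6954
≈ 1.63 days

1.63 days


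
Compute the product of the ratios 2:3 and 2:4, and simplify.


Compound ratio = (2×2) : (3×4)
= 4:12
GCD = 4
= 1:3

1:3


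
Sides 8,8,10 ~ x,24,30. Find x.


Scale factor = 24/8 = 3
Missing side = 8 × 3
= 24.0

24.0


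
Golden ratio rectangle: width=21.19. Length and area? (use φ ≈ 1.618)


φ = (1 + √5) / 2 ≈ 1.618
Length = width × φ = 21.19 × 1.618 = 34.28542
≈ 34.29
Area = width × length = 21.19 × 34.28542 = 726.5080498 ≈ 726.51
= Length: 34.29, Area: 726.51

Length: 34.29, Area: 726.51


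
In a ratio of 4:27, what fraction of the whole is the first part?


Total parts = 4 + 27 = 31
First part: 4/31 = 4/31
= 4/31

4/31


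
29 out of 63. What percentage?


Percentage = (part / whole) × 100
= (29 / 63) × 100
≈ 46.03%

46.03%


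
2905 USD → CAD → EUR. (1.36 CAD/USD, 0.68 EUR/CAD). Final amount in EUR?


Step 1: 2905 USD × 1.36 = 3950.80 CAD
Step 2: 3950.80 CAD × 0.68 = 2686.54 EUR
Implied rate USD→EUR = 1.36 × 0.68 = 0.9248
= 2686.54 EUR

2686.54 EUR


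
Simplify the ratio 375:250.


GCD(375, 250) = 125
375/125 : 250/125
= 3:2

3:2


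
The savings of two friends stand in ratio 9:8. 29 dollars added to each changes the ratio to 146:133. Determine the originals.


Let A = 9k, B = 8k.
(9k + 29) / (8k + 29) = 146/133
Cross-multiply: 133(9k + 29) = 146(8k + 29)
1197k + 3857 = 1168k + 4234
1197k - 1168k = 4234 - 3857
29k = 377
k = 377/29 = 13
A = 9×13 = 117, B = 8×13 = 104
= A = 117, B = 104

A = 117, B = 104


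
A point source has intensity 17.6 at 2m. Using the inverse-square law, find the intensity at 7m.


I₁d₁² = I₂d₂²
I₂ = I₁ × (d₁/d₂)²
= 17.6 × (2/7)²
= 17.6 × 4/49
= 70.4/49
≈ 1.4367

1.4367


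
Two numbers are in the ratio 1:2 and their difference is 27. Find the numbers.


Let A = 1k, B = 2k.
2k - 1k = 27
1k = 27 → k = 27/1 = 27
A = 1×27 = 27, B = 2×27 = 54
= A = 27, B = 54

A = 27, B = 54


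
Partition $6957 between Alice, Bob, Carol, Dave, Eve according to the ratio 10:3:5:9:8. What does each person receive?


Total parts = 10 + 3 + 5 + 9 + 8 = 35
Alice: 6957 × 10/35 = 1987.71
Bob: 6957 × 3/35 = 596.31
Carol: 6957 × 5/35 = 993.86
Dave: 6957 × 9/35 = 1788.94
Eve: 6957 × 8/35 = 1590.17
= Alice: $1987.71, Bob: $596.31, Carol: $993.86, Dave: $1788.94, Eve: $1590.17

Alice: $1987.71, Bob: $596.31, Carol: $993.86, Dave: $1788.94, Eve: $1590.17


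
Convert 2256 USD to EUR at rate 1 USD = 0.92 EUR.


Amount × rate = 2256 × 0.92
= 2075.52 EUR

2075.52 EUR


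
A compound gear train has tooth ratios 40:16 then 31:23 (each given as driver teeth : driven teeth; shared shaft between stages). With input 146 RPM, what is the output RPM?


Stage 1: RPM_B = RPM_A × t_A/t_B = 146 × 40/16 = 5840/16 = 365.00
B and C share a shaft → RPM_C = RPM_B
Stage 2: RPM_D = RPM_C × t_C/t_D = RPM_A × (t_A×t_C)/(t_B×t_D)
Overall ratio = (40×31)/(16×23) = 1240/368
RPM_D = 146 × 1240/368 = 181040/368
≈ 491.96 RPM

491.96 RPM


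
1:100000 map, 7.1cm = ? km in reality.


Real distance = map distance × scale
= 7.1cm × 100000
= 710000 cm = 7100.0 m
= 7.100 km

7.100 km


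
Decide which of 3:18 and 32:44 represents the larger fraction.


3/18 = 0.1667
32/44 = 0.7273
0.1667 < 0.7273, so 3:18 is less
= 32:44

32:44


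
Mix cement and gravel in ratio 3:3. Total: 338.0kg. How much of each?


Total parts = 3 + 3 = 6
cement: 338.0 × 3/6 = 169.0kg
gravel: 338.0 × 3/6 = 169.0kg
= 169.0kg and 169.0kg

169.0kg and 169.0kg


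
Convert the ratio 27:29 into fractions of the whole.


Total parts = 27 + 29 = 56
First part: 27/56 = 27/56
Second part: 29/56 = 29/56
= 27/56 and 29/56

27/56 and 29/56


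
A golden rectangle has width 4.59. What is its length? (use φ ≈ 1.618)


φ = (1 + √5) / 2 ≈ 1.618
Length = width × φ = 4.59 × 1.618 = 7.42662
≈ 7.43

7.43


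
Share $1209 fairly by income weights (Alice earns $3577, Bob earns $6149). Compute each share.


Total income = 3577 + 6149 = $9726
Alice: $1209 × 3577/9726 = $444.64
Bob: $1209 × 6149/9726 = $764.36
= Alice: $444.64, Bob: $764.36

Alice: $444.64, Bob: $764.36


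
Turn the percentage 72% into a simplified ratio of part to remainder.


72% means 72 parts out of 100; remainder = 28
Part : remainder = 72:28
GCD = 4
= 18:7

18:7


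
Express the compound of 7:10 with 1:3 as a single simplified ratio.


Compound ratio = (7×1) : (10×3)
= 7:30
GCD = 1
= 7:30

7:30
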